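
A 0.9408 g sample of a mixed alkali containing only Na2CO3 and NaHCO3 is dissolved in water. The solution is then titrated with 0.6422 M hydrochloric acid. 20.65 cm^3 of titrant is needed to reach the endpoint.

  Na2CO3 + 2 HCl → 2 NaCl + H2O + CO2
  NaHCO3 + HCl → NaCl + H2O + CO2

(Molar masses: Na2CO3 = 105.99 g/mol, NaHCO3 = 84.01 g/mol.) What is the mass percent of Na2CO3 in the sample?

n(HCl) = 0.02065 × 0.6422 = 0.01326 mol
Let x = n(Na2CO3), y = n(NaHCO3).
Titrant: 2x + 1y = 0.01326;  mass: 105.99x + 84.01y = 0.9408
Solving, x = 2.794 × 10^-3 mol, y = 7.674 × 10^-3 mol
mass of Na2CO3 = 2.794 × 10^-3 × 105.99 = 0.2961 g
% Na2CO3 = 0.2961 / 0.9408 × 100 = 31.47 %

31.47 %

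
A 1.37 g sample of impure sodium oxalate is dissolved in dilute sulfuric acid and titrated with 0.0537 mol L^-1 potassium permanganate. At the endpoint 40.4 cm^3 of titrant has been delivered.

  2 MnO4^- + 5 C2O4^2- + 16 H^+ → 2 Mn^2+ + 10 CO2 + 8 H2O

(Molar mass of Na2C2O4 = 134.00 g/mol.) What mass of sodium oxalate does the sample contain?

0.727 g

n(KMnO4) = 0.0404 L × 0.0537 mol/L = 2.17 × 10^-3 mol
From the 5:2 ratio, n(Na2C2O4) = 5/2 × 2.17 × 10^-3 = 5.42 × 10^-3 mol
mass of Na2C2O4 = 5.42 × 10^-3 × 134.00 g/mol = 0.727 g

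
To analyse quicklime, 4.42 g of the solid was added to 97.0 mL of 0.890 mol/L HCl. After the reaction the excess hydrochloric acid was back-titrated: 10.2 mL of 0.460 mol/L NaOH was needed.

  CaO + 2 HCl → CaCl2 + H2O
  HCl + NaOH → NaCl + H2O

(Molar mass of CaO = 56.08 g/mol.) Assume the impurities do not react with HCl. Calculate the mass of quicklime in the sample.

n(HCl) added = 0.0970 × 0.890 = 0.0863 mol
n(NaOH) used in back-titration = 0.0102 × 0.460 = 4.69 × 10^-3 mol
n(HCl) left over = 4.69 × 10^-3 mol (1:1 ratio)
n(HCl) consumed by analyte = 0.0863 − 4.69 × 10^-3 = 0.0816 mol
From the 1:2 ratio, n(CaO) = 1/2 × 0.0816 = 0.0408 mol
mass of CaO = 0.0408 × 56.08 = 2.29 g

2.29 g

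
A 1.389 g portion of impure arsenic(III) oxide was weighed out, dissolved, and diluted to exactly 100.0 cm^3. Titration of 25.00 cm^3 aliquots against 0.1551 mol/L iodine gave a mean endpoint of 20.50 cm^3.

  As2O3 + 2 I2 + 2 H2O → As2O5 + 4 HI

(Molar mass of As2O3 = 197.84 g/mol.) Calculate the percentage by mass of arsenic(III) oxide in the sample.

90.57 %

n(I2) per titration = 0.02050 × 0.1551 = 3.180 × 10^-3 mol
From the 1:2 ratio, n(As2O3) in each aliquot = 1/2 × 3.180 × 10^-3 = 1.590 × 10^-3 mol
n(As2O3) in the whole flask = 1.590 × 10^-3 × 100.0/25.00 = 6.359 × 10^-3 mol
mass of As2O3 = 6.359 × 10^-3 × 197.84 = 1.258 g
% As2O3 = 1.258 / 1.389 × 100 = 90.57 %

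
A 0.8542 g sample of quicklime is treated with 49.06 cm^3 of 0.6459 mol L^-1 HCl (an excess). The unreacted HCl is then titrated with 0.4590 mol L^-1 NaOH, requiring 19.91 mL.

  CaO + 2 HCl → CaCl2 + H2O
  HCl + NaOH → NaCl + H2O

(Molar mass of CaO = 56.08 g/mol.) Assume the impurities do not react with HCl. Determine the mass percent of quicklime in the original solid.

n(HCl) added = 0.04906 × 0.6459 = 0.03169 mol
n(NaOH) used in back-titration = 0.01991 × 0.4590 = 9.139 × 10^-3 mol
n(HCl) left over = 9.139 × 10^-3 mol (1:1 ratio)
n(HCl) consumed by analyte = 0.03169 − 9.139 × 10^-3 = 0.02255 mol
From the 1:2 ratio, n(CaO) = 1/2 × 0.02255 = 0.01127 mol
mass of CaO = 0.01127 × 56.08 = 0.6323 g
% CaO = 0.6323 / 0.8542 × 100 = 74.02 %

74.02 %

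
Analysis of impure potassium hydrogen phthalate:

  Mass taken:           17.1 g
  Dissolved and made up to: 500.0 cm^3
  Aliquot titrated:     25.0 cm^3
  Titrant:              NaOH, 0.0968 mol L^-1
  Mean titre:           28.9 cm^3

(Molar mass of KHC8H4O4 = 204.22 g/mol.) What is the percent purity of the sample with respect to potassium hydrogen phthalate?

66.8 %

KHC8H4O4 + NaOH → KNaC8H4O4 + H2O
n(NaOH) per titration = 0.0289 × 0.0968 = 2.80 × 10^-3 mol
n(KHC8H4O4) in each aliquot = 2.80 × 10^-3 mol (1:1 ratio)
n(KHC8H4O4) in the whole flask = 2.80 × 10^-3 × 500.0/25.0 = 0.0560 mol
mass of KHC8H4O4 = 0.0560 × 204.22 = 11.4 g
% KHC8H4O4 = 11.4 / 17.1 × 100 = 66.8 %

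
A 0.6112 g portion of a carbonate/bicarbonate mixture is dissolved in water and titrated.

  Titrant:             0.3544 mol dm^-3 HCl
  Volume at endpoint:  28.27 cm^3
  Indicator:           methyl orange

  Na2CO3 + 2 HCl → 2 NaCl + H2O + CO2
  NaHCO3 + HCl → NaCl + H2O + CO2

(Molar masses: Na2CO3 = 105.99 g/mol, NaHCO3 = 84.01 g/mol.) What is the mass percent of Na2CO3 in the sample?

64.44 %

n(HCl) = 0.02827 × 0.3544 = 0.01002 mol
Let x = n(Na2CO3), y = n(NaHCO3).
Titrant: 2x + 1y = 0.01002;  mass: 105.99x + 84.01y = 0.6112
Solving, x = 3.716 × 10^-3 mol, y = 2.587 × 10^-3 mol
mass of Na2CO3 = 3.716 × 10^-3 × 105.99 = 0.3938 g
% Na2CO3 = 0.3938 / 0.6112 × 100 = 64.44 %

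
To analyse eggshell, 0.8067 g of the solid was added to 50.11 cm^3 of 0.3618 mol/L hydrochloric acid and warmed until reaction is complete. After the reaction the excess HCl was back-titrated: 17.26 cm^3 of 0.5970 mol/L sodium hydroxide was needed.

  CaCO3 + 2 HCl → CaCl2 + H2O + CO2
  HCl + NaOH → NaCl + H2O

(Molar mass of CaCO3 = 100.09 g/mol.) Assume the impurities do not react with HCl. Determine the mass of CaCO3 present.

0.3916 g

n(HCl) added = 0.05011 × 0.3618 = 0.01813 mol
n(NaOH) used in back-titration = 0.01726 × 0.5970 = 0.01030 mol
n(HCl) left over = 0.01030 mol (1:1 ratio)
n(HCl) consumed by analyte = 0.01813 − 0.01030 = 7.826 × 10^-3 mol
From the 1:2 ratio, n(CaCO3) = 1/2 × 7.826 × 10^-3 = 3.913 × 10^-3 mol
mass of CaCO3 = 3.913 × 10^-3 × 100.09 = 0.3916 g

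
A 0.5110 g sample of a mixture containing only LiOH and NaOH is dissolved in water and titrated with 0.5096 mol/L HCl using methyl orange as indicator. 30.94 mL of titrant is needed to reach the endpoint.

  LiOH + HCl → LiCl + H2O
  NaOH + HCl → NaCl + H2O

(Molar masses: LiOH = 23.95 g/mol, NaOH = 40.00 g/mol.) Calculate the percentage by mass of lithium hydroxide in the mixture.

34.95 %

n(HCl) = 0.03094 × 0.5096 = 0.01577 mol
Let x = n(LiOH), y = n(NaOH).
Titrant: 1x + 1y = 0.01577;  mass: 23.95x + 40.00y = 0.5110
Solving, x = 7.457 × 10^-3 mol, y = 8.310 × 10^-3 mol
mass of LiOH = 7.457 × 10^-3 × 23.95 = 0.1786 g
% LiOH = 0.1786 / 0.5110 × 100 = 34.95 %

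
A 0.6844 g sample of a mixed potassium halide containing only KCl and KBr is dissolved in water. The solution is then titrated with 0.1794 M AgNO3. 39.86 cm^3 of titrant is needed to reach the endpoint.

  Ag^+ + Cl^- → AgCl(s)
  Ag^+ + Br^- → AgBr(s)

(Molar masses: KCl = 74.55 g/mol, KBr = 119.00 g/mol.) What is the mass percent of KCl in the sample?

n(AgNO3) = 0.03986 × 0.1794 = 7.151 × 10^-3 mol
Let x = n(KCl), y = n(KBr).
Titrant: 1x + 1y = 7.151 × 10^-3;  mass: 74.55x + 119.00y = 0.6844
Solving, x = 3.747 × 10^-3 mol, y = 3.404 × 10^-3 mol
mass of KCl = 3.747 × 10^-3 × 74.55 = 0.2793 g
% KCl = 0.2793 / 0.6844 × 100 = 40.82 %

40.82 %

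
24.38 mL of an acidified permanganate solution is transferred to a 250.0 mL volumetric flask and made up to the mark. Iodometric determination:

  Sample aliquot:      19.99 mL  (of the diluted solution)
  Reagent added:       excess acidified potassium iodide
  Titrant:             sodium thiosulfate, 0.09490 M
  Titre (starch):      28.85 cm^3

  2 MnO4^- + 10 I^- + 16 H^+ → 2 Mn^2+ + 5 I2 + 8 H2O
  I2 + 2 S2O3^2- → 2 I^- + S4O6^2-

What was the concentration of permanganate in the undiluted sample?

n(S2O3^2-) = 0.02885 × 0.09490 = 2.738 × 10^-3 mol
n(I2) = n(S2O3^2-)/2 = 1.369 × 10^-3 mol
From the 2:5 ratio, n(MnO4^-) in the aliquot = 2/5 × 1.369 × 10^-3 = 5.476 × 10^-4 mol
[MnO4^-]_dilute = 5.476 × 10^-4 / 0.01999 = 0.02739 mol/L
[MnO4^-]_original = 0.02739 × 250.0/24.38 = 0.2809 mol/L

0.2809 M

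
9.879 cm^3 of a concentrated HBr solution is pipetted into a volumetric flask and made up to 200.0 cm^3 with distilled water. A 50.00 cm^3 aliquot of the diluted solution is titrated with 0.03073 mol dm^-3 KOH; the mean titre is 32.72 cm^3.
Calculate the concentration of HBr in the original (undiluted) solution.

HBr + KOH → KBr + H2O
n(KOH) = 0.03272 × 0.03073 = 1.005 × 10^-3 mol
n(HBr) in the aliquot = 1.005 × 10^-3 mol (1:1 ratio)
[HBr]_dilute = 1.005 × 10^-3 / 0.05000 = 0.02011 mol/L
Dilution factor = 200.0 / 9.879 = 20.24
[HBr]_stock = 0.02011 × 20.24 = 0.4071 mol/L

0.4071 mol/L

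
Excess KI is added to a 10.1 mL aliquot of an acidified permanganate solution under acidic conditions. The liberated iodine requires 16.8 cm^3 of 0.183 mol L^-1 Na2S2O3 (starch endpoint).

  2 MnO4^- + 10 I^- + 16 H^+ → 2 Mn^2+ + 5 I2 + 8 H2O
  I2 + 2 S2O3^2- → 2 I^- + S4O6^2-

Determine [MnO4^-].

n(S2O3^2-) = 0.0168 × 0.183 = 3.07 × 10^-3 mol
n(I2) = n(S2O3^2-)/2 = 1.54 × 10^-3 mol
From the 2:5 ratio, n(MnO4^-) in the aliquot = 2/5 × 1.54 × 10^-3 = 6.15 × 10^-4 mol
[MnO4^-] = 6.15 × 10^-4 / 0.0101 = 0.0609 mol/L

0.0609 mol/L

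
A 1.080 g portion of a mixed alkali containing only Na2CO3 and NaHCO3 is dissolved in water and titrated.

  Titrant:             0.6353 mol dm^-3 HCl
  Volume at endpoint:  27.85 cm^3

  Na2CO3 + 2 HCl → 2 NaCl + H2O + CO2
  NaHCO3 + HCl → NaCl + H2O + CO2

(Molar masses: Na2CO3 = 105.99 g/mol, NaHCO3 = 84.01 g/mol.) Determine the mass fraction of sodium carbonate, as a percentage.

64.30 %

n(HCl) = 0.02785 × 0.6353 = 0.01769 mol
Let x = n(Na2CO3), y = n(NaHCO3).
Titrant: 2x + 1y = 0.01769;  mass: 105.99x + 84.01y = 1.080
Solving, x = 6.552 × 10^-3 mol, y = 4.590 × 10^-3 mol
mass of Na2CO3 = 6.552 × 10^-3 × 105.99 = 0.6944 g
% Na2CO3 = 0.6944 / 1.080 × 100 = 64.30 %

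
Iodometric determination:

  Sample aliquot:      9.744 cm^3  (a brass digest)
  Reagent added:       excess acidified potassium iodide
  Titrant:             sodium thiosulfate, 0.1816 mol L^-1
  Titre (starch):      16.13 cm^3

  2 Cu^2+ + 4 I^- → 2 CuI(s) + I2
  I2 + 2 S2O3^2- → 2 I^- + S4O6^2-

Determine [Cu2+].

n(S2O3^2-) = 0.01613 × 0.1816 = 2.929 × 10^-3 mol
n(I2) = n(S2O3^2-)/2 = 1.465 × 10^-3 mol
From the 2:1 ratio, n(Cu2+) in the aliquot = 2/1 × 1.465 × 10^-3 = 2.929 × 10^-3 mol
[Cu2+] = 2.929 × 10^-3 / 0.009744 = 0.3006 mol/L

0.3006 mol/L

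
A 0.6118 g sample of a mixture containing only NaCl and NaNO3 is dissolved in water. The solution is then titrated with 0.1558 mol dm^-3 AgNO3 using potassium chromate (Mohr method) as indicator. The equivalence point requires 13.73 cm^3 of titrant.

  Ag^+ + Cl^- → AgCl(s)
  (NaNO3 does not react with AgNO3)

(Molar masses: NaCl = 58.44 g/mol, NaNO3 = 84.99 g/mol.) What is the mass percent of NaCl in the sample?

n(AgNO3) = 0.01373 × 0.1558 = 2.139 × 10^-3 mol
Let x = n(NaCl), y = n(NaNO3).
Titrant: 1x = 2.139 × 10^-3;  mass: 58.44x + 84.99y = 0.6118
Solving, x = 2.139 × 10^-3 mol, y = 5.728 × 10^-3 mol
mass of NaCl = 2.139 × 10^-3 × 58.44 = 0.1250 g
% NaCl = 0.1250 / 0.6118 × 100 = 20.43 %

20.43 %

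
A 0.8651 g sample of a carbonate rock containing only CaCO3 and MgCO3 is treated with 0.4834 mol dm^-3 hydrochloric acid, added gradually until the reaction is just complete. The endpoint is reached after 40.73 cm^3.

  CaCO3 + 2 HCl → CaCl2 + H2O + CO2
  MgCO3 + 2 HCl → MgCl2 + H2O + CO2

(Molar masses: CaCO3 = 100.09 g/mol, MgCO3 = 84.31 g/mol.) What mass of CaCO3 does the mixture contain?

0.2227 g

n(HCl) = 0.04073 × 0.4834 = 0.01969 mol
Let x = n(CaCO3), y = n(MgCO3).
Titrant: 2x + 2y = 0.01969;  mass: 100.09x + 84.31y = 0.8651
Solving, x = 2.225 × 10^-3 mol, y = 7.619 × 10^-3 mol
mass of CaCO3 = 2.225 × 10^-3 × 100.09 = 0.2227 g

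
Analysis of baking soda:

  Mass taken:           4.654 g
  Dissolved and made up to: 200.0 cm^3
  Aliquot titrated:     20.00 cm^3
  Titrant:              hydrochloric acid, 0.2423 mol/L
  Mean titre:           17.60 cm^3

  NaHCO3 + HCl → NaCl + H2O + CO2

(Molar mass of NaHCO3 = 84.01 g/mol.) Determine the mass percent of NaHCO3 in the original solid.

76.98 %

n(HCl) per titration = 0.01760 × 0.2423 = 4.264 × 10^-3 mol
n(NaHCO3) in each aliquot = 4.264 × 10^-3 mol (1:1 ratio)
n(NaHCO3) in the whole flask = 4.264 × 10^-3 × 200.0/20.00 = 0.04264 mol
mass of NaHCO3 = 0.04264 × 84.01 = 3.583 g
% NaHCO3 = 3.583 / 4.654 × 100 = 76.98 %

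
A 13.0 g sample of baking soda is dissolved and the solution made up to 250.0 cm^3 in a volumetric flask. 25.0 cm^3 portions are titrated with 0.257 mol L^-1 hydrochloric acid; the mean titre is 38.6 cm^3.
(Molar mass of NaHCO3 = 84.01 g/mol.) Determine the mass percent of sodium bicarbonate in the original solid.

NaHCO3 + HCl → NaCl + H2O + CO2
n(HCl) per titration = 0.0386 × 0.257 = 9.92 × 10^-3 mol
n(NaHCO3) in each aliquot = 9.92 × 10^-3 mol (1:1 ratio)
n(NaHCO3) in the whole flask = 9.92 × 10^-3 × 250.0/25.0 = 0.0992 mol
mass of NaHCO3 = 0.0992 × 84.01 = 8.33 g
% NaHCO3 = 8.33 / 13.0 × 100 = 64.1 %

64.1 %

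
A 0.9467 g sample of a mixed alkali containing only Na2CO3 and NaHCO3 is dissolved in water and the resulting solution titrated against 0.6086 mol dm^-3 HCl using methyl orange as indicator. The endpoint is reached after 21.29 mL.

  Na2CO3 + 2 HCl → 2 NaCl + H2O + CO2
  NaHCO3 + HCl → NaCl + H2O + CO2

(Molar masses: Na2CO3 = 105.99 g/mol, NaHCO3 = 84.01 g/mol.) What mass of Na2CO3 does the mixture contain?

n(HCl) = 0.02129 × 0.6086 = 0.01296 mol
Let x = n(Na2CO3), y = n(NaHCO3).
Titrant: 2x + 1y = 0.01296;  mass: 105.99x + 84.01y = 0.9467
Solving, x = 2.286 × 10^-3 mol, y = 8.384 × 10^-3 mol
mass of Na2CO3 = 2.286 × 10^-3 × 105.99 = 0.2423 g

0.2423 g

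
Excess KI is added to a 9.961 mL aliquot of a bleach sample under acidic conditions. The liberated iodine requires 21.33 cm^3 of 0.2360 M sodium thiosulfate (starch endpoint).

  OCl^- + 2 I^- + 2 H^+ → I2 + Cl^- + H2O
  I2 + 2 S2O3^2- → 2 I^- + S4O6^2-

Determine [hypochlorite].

n(S2O3^2-) = 0.02133 × 0.2360 = 5.034 × 10^-3 mol
n(I2) = n(S2O3^2-)/2 = 2.517 × 10^-3 mol
n(OCl^-) in the aliquot = 2.517 × 10^-3 mol (1:1 ratio)
[OCl^-] = 2.517 × 10^-3 / 0.009961 = 0.2527 mol/L

0.2527 M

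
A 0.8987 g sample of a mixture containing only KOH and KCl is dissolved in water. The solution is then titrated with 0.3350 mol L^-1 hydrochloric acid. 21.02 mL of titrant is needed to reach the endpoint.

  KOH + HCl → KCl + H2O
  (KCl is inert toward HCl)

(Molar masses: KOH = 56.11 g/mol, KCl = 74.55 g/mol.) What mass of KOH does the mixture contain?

0.3951 g

n(HCl) = 0.02102 × 0.3350 = 7.042 × 10^-3 mol
Let x = n(KOH), y = n(KCl).
Titrant: 1x = 7.042 × 10^-3;  mass: 56.11x + 74.55y = 0.8987
Solving, x = 7.042 × 10^-3 mol, y = 6.755 × 10^-3 mol
mass of KOH = 7.042 × 10^-3 × 56.11 = 0.3951 g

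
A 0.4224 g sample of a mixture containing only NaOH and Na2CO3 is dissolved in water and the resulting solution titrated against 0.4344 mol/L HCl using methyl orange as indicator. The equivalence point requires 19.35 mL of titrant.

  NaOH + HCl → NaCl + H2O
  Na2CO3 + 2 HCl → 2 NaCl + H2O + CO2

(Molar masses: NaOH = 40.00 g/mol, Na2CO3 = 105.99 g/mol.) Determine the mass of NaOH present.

0.07097 g

n(HCl) = 0.01935 × 0.4344 = 8.406 × 10^-3 mol
Let x = n(NaOH), y = n(Na2CO3).
Titrant: 1x + 2y = 8.406 × 10^-3;  mass: 40.00x + 105.99y = 0.4224
Solving, x = 1.774 × 10^-3 mol, y = 3.316 × 10^-3 mol
mass of NaOH = 1.774 × 10^-3 × 40.00 = 0.07097 g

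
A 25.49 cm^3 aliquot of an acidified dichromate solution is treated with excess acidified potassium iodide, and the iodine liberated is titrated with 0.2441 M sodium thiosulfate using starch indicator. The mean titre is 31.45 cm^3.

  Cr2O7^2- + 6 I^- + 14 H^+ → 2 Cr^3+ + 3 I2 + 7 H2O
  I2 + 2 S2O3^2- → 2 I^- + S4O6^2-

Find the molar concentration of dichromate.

n(S2O3^2-) = 0.03145 × 0.2441 = 7.677 × 10^-3 mol
n(I2) = n(S2O3^2-)/2 = 3.838 × 10^-3 mol
From the 1:3 ratio, n(Cr2O7^2-) in the aliquot = 1/3 × 3.838 × 10^-3 = 1.279 × 10^-3 mol
[Cr2O7^2-] = 1.279 × 10^-3 / 0.02549 = 0.05020 mol/L

0.05020 M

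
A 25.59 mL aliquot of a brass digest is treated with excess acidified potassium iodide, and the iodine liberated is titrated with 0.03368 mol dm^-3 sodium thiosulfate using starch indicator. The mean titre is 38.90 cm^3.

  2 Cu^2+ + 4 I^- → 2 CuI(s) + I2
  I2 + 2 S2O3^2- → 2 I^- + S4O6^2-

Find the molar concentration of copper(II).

0.05120 mol/L

n(S2O3^2-) = 0.03890 × 0.03368 = 1.310 × 10^-3 mol
n(I2) = n(S2O3^2-)/2 = 6.551 × 10^-4 mol
From the 2:1 ratio, n(Cu2+) in the aliquot = 2/1 × 6.551 × 10^-4 = 1.310 × 10^-3 mol
[Cu2+] = 1.310 × 10^-3 / 0.02559 = 0.05120 mol/L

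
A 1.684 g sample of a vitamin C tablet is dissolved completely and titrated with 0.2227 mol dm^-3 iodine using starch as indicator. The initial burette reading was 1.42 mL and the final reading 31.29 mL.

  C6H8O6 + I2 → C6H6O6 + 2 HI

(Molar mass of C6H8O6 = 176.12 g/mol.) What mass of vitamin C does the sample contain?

n(I2) = 0.02987 L × 0.2227 mol/L = 6.652 × 10^-3 mol
n(C6H8O6) = 6.652 × 10^-3 mol (1:1 ratio)
mass of C6H8O6 = 6.652 × 10^-3 × 176.12 g/mol = 1.172 g

1.172 g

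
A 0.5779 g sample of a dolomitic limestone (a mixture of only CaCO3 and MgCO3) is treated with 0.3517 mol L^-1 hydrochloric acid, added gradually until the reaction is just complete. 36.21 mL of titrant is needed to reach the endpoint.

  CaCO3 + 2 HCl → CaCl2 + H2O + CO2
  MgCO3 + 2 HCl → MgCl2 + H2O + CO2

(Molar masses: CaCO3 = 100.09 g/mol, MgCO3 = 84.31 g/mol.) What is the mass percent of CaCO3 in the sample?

45.06 %

n(HCl) = 0.03621 × 0.3517 = 0.01274 mol
Let x = n(CaCO3), y = n(MgCO3).
Titrant: 2x + 2y = 0.01274;  mass: 100.09x + 84.31y = 0.5779
Solving, x = 2.602 × 10^-3 mol, y = 3.766 × 10^-3 mol
mass of CaCO3 = 2.602 × 10^-3 × 100.09 = 0.2604 g
% CaCO3 = 0.2604 / 0.5779 × 100 = 45.06 %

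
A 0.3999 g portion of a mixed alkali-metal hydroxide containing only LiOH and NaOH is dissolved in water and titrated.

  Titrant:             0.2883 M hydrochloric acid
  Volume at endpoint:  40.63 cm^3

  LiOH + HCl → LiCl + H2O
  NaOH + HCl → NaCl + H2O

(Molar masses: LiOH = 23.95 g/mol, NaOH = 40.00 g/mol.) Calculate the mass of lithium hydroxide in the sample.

0.1024 g

n(HCl) = 0.04063 × 0.2883 = 0.01171 mol
Let x = n(LiOH), y = n(NaOH).
Titrant: 1x + 1y = 0.01171;  mass: 23.95x + 40.00y = 0.3999
Solving, x = 4.277 × 10^-3 mol, y = 7.437 × 10^-3 mol
mass of LiOH = 4.277 × 10^-3 × 23.95 = 0.1024 g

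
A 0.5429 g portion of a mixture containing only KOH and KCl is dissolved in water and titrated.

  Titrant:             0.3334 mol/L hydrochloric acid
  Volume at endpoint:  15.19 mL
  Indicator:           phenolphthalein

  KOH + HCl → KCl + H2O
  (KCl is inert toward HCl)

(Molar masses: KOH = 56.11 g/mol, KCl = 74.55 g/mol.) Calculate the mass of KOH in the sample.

n(HCl) = 0.01519 × 0.3334 = 5.064 × 10^-3 mol
Let x = n(KOH), y = n(KCl).
Titrant: 1x = 5.064 × 10^-3;  mass: 56.11x + 74.55y = 0.5429
Solving, x = 5.064 × 10^-3 mol, y = 3.471 × 10^-3 mol
mass of KOH = 5.064 × 10^-3 × 56.11 = 0.2842 g

0.2842 g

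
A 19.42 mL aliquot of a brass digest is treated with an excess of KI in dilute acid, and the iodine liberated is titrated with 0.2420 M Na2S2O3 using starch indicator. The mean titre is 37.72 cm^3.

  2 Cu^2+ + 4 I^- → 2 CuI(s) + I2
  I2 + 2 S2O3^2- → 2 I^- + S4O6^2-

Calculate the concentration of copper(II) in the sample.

n(S2O3^2-) = 0.03772 × 0.2420 = 9.128 × 10^-3 mol
n(I2) = n(S2O3^2-)/2 = 4.564 × 10^-3 mol
From the 2:1 ratio, n(Cu2+) in the aliquot = 2/1 × 4.564 × 10^-3 = 9.128 × 10^-3 mol
[Cu2+] = 9.128 × 10^-3 / 0.01942 = 0.4700 mol/L

0.4700 M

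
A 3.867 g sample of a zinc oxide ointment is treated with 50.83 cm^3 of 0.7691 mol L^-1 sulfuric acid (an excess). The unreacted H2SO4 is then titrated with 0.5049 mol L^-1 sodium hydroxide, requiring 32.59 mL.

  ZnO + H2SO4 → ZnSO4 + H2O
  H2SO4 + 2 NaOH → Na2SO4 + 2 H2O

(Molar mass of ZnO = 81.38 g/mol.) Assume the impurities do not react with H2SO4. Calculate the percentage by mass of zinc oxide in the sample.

n(H2SO4) added = 0.05083 × 0.7691 = 0.03909 mol
n(NaOH) used in back-titration = 0.03259 × 0.5049 = 0.01645 mol
From the 1:2 ratio, n(H2SO4) left over = 1/2 × 0.01645 = 8.227 × 10^-3 mol
n(H2SO4) consumed by analyte = 0.03909 − 8.227 × 10^-3 = 0.03087 mol
n(ZnO) = 0.03087 mol (1:1 ratio)
mass of ZnO = 0.03087 × 81.38 = 2.512 g
% ZnO = 2.512 / 3.867 × 100 = 64.96 %

64.96 %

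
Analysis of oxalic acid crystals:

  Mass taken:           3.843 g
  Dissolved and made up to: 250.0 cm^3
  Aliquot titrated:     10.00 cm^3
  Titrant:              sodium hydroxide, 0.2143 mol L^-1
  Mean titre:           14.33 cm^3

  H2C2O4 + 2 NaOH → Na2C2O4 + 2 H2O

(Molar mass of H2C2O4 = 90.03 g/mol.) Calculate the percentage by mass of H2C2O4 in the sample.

n(NaOH) per titration = 0.01433 × 0.2143 = 3.071 × 10^-3 mol
From the 1:2 ratio, n(H2C2O4) in each aliquot = 1/2 × 3.071 × 10^-3 = 1.535 × 10^-3 mol
n(H2C2O4) in the whole flask = 1.535 × 10^-3 × 250.0/10.00 = 0.03839 mol
mass of H2C2O4 = 0.03839 × 90.03 = 3.456 g
% H2C2O4 = 3.456 / 3.843 × 100 = 89.93 %

89.93 %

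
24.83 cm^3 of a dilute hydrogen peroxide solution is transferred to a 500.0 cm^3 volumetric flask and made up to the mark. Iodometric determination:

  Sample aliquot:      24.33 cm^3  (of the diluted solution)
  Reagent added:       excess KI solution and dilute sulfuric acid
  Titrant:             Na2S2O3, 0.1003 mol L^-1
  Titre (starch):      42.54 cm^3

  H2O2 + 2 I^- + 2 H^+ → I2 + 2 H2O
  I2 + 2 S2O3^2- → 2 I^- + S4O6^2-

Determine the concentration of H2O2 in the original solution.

1.766 mol/L

n(S2O3^2-) = 0.04254 × 0.1003 = 4.267 × 10^-3 mol
n(I2) = n(S2O3^2-)/2 = 2.133 × 10^-3 mol
n(H2O2) in the aliquot = 2.133 × 10^-3 mol (1:1 ratio)
[H2O2]_dilute = 2.133 × 10^-3 / 0.02433 = 0.08769 mol/L
[H2O2]_original = 0.08769 × 500.0/24.83 = 1.766 mol/L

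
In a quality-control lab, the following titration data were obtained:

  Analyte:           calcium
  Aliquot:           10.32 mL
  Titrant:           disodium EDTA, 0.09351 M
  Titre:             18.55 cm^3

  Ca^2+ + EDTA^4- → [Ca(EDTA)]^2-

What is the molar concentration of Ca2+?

n(EDTA) = 0.01855 L × 0.09351 mol/L = 1.735 × 10^-3 mol
n(Ca2+) = 1.735 × 10^-3 mol (1:1 mole ratio)
[Ca2+] = 1.735 × 10^-3 mol / 0.01032 L = 0.1681 mol/L

0.1681 M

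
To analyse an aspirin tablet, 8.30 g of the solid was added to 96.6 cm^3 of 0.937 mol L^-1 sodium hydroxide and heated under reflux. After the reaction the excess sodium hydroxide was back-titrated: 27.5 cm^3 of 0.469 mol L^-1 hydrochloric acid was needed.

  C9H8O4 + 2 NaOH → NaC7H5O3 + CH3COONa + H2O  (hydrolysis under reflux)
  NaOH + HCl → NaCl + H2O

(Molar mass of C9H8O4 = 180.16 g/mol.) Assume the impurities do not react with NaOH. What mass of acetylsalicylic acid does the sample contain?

6.99 g

n(NaOH) added = 0.0966 × 0.937 = 0.0905 mol
n(HCl) used in back-titration = 0.0275 × 0.469 = 0.0129 mol
n(NaOH) left over = 0.0129 mol (1:1 ratio)
n(NaOH) consumed by analyte = 0.0905 − 0.0129 = 0.0776 mol
From the 1:2 ratio, n(C9H8O4) = 1/2 × 0.0776 = 0.0388 mol
mass of C9H8O4 = 0.0388 × 180.16 = 6.99 g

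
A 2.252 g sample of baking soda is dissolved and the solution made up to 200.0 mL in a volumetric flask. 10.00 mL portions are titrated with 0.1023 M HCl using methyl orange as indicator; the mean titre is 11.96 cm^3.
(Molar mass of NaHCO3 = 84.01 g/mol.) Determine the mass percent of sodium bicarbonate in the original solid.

91.28 %

NaHCO3 + HCl → NaCl + H2O + CO2
n(HCl) per titration = 0.01196 × 0.1023 = 1.224 × 10^-3 mol
n(NaHCO3) in each aliquot = 1.224 × 10^-3 mol (1:1 ratio)
n(NaHCO3) in the whole flask = 1.224 × 10^-3 × 200.0/10.00 = 0.02447 mol
mass of NaHCO3 = 0.02447 × 84.01 = 2.056 g
% NaHCO3 = 2.056 / 2.252 × 100 = 91.28 %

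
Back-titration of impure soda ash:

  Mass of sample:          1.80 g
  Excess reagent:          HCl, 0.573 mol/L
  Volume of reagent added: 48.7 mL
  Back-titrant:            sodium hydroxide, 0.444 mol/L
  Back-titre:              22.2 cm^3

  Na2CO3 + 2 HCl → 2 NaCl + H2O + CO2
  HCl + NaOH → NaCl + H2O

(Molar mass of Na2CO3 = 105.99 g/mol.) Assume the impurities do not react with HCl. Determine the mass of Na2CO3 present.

0.956 g

n(HCl) added = 0.0487 × 0.573 = 0.0279 mol
n(NaOH) used in back-titration = 0.0222 × 0.444 = 9.86 × 10^-3 mol
n(HCl) left over = 9.86 × 10^-3 mol (1:1 ratio)
n(HCl) consumed by analyte = 0.0279 − 9.86 × 10^-3 = 0.0180 mol
From the 1:2 ratio, n(Na2CO3) = 1/2 × 0.0180 = 9.02 × 10^-3 mol
mass of Na2CO3 = 9.02 × 10^-3 × 105.99 = 0.956 g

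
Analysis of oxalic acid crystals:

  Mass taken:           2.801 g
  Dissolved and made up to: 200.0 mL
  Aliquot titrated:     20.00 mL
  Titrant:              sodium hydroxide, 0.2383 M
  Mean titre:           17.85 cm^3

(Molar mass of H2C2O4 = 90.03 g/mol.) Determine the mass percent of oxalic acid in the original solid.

H2C2O4 + 2 NaOH → Na2C2O4 + 2 H2O
n(NaOH) per titration = 0.01785 × 0.2383 = 4.254 × 10^-3 mol
From the 1:2 ratio, n(H2C2O4) in each aliquot = 1/2 × 4.254 × 10^-3 = 2.127 × 10^-3 mol
n(H2C2O4) in the whole flask = 2.127 × 10^-3 × 200.0/20.00 = 0.02127 mol
mass of H2C2O4 = 0.02127 × 90.03 = 1.915 g
% H2C2O4 = 1.915 / 2.801 × 100 = 68.36 %

68.36 %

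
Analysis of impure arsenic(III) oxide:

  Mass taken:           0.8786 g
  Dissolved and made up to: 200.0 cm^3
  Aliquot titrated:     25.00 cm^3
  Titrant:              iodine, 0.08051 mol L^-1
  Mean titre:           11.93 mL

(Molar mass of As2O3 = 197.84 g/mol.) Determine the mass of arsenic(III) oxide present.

0.7601 g

As2O3 + 2 I2 + 2 H2O → As2O5 + 4 HI
n(I2) per titration = 0.01193 × 0.08051 = 9.605 × 10^-4 mol
From the 1:2 ratio, n(As2O3) in each aliquot = 1/2 × 9.605 × 10^-4 = 4.802 × 10^-4 mol
n(As2O3) in the whole flask = 4.802 × 10^-4 × 200.0/25.00 = 3.842 × 10^-3 mol
mass of As2O3 = 3.842 × 10^-3 × 197.84 = 0.7601 g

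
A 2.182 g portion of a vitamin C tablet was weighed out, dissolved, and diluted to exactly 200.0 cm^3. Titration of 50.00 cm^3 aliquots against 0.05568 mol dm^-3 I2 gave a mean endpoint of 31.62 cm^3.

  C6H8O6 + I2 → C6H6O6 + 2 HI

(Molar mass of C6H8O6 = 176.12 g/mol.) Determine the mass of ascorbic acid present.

n(I2) per titration = 0.03162 × 0.05568 = 1.761 × 10^-3 mol
n(C6H8O6) in each aliquot = 1.761 × 10^-3 mol (1:1 ratio)
n(C6H8O6) in the whole flask = 1.761 × 10^-3 × 200.0/50.00 = 7.042 × 10^-3 mol
mass of C6H8O6 = 7.042 × 10^-3 × 176.12 = 1.240 g

1.240 g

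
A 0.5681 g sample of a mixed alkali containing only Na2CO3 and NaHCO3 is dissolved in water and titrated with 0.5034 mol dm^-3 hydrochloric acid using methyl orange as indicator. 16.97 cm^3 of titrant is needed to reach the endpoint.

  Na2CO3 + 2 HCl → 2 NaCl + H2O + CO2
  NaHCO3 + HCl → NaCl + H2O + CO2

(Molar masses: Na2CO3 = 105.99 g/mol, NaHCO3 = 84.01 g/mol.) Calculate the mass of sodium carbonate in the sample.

n(HCl) = 0.01697 × 0.5034 = 8.543 × 10^-3 mol
Let x = n(Na2CO3), y = n(NaHCO3).
Titrant: 2x + 1y = 8.543 × 10^-3;  mass: 105.99x + 84.01y = 0.5681
Solving, x = 2.411 × 10^-3 mol, y = 3.720 × 10^-3 mol
mass of Na2CO3 = 2.411 × 10^-3 × 105.99 = 0.2556 g

0.2556 g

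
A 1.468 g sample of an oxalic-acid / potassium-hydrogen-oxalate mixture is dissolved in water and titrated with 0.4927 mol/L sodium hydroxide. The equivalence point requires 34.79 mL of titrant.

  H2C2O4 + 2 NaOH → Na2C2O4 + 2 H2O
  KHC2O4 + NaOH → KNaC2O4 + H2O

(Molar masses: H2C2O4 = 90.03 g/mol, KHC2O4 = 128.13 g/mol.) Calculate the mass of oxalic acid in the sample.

n(NaOH) = 0.03479 × 0.4927 = 0.01714 mol
Let x = n(H2C2O4), y = n(KHC2O4).
Titrant: 2x + 1y = 0.01714;  mass: 90.03x + 128.13y = 1.468
Solving, x = 4.381 × 10^-3 mol, y = 8.379 × 10^-3 mol
mass of H2C2O4 = 4.381 × 10^-3 × 90.03 = 0.3944 g

0.3944 g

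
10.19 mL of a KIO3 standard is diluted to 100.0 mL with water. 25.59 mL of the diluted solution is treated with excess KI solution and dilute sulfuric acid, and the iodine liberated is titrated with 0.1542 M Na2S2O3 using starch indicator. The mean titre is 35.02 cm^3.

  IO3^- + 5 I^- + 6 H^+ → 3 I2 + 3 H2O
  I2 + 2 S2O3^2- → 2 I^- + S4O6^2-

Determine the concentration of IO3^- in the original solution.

0.3451 M

n(S2O3^2-) = 0.03502 × 0.1542 = 5.400 × 10^-3 mol
n(I2) = n(S2O3^2-)/2 = 2.700 × 10^-3 mol
From the 1:3 ratio, n(IO3^-) in the aliquot = 1/3 × 2.700 × 10^-3 = 9.000 × 10^-4 mol
[IO3^-]_dilute = 9.000 × 10^-4 / 0.02559 = 0.03517 mol/L
[IO3^-]_original = 0.03517 × 100.0/10.19 = 0.3451 mol/L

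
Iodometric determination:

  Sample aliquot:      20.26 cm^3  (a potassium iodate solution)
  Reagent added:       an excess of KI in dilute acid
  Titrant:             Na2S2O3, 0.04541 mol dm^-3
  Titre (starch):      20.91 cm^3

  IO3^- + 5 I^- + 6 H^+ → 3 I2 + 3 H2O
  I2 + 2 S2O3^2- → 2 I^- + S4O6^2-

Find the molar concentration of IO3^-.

n(S2O3^2-) = 0.02091 × 0.04541 = 9.495 × 10^-4 mol
n(I2) = n(S2O3^2-)/2 = 4.748 × 10^-4 mol
From the 1:3 ratio, n(IO3^-) in the aliquot = 1/3 × 4.748 × 10^-4 = 1.583 × 10^-4 mol
[IO3^-] = 1.583 × 10^-4 / 0.02026 = 0.007811 mol/L

0.007811 mol/L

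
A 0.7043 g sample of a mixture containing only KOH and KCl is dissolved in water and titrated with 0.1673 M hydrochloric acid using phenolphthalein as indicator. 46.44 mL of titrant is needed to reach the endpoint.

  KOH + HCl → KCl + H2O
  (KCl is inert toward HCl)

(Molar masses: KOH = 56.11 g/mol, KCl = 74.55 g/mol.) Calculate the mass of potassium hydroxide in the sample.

0.4359 g

n(HCl) = 0.04644 × 0.1673 = 7.769 × 10^-3 mol
Let x = n(KOH), y = n(KCl).
Titrant: 1x = 7.769 × 10^-3;  mass: 56.11x + 74.55y = 0.7043
Solving, x = 7.769 × 10^-3 mol, y = 3.600 × 10^-3 mol
mass of KOH = 7.769 × 10^-3 × 56.11 = 0.4359 g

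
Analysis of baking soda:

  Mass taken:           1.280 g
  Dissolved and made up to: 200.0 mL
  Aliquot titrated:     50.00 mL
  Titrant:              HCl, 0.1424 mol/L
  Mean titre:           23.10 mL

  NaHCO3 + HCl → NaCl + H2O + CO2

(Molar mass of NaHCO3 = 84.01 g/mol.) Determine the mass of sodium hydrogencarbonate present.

n(HCl) per titration = 0.02310 × 0.1424 = 3.289 × 10^-3 mol
n(NaHCO3) in each aliquot = 3.289 × 10^-3 mol (1:1 ratio)
n(NaHCO3) in the whole flask = 3.289 × 10^-3 × 200.0/50.00 = 0.01316 mol
mass of NaHCO3 = 0.01316 × 84.01 = 1.105 g

1.105 g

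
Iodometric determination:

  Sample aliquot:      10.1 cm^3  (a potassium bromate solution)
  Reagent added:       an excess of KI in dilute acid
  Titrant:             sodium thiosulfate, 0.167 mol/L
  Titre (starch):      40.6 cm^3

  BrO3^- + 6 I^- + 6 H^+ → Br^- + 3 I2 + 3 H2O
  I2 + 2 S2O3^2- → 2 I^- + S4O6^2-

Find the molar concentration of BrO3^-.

n(S2O3^2-) = 0.0406 × 0.167 = 6.78 × 10^-3 mol
n(I2) = n(S2O3^2-)/2 = 3.39 × 10^-3 mol
From the 1:3 ratio, n(BrO3^-) in the aliquot = 1/3 × 3.39 × 10^-3 = 1.13 × 10^-3 mol
[BrO3^-] = 1.13 × 10^-3 / 0.0101 = 0.112 mol/L

0.112 mol/L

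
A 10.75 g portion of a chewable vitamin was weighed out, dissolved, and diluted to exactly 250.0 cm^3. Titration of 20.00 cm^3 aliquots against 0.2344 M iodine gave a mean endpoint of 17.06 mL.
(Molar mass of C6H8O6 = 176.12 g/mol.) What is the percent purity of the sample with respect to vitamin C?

81.89 %

C6H8O6 + I2 → C6H6O6 + 2 HI
n(I2) per titration = 0.01706 × 0.2344 = 3.999 × 10^-3 mol
n(C6H8O6) in each aliquot = 3.999 × 10^-3 mol (1:1 ratio)
n(C6H8O6) in the whole flask = 3.999 × 10^-3 × 250.0/20.00 = 0.04999 mol
mass of C6H8O6 = 0.04999 × 176.12 = 8.803 g
% C6H8O6 = 8.803 / 10.75 × 100 = 81.89 %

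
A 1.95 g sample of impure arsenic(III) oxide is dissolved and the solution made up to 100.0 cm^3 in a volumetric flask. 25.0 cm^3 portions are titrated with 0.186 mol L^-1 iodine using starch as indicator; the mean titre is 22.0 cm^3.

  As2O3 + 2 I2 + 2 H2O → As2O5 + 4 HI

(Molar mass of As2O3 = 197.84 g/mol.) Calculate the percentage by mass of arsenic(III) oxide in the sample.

83.0 %

n(I2) per titration = 0.0220 × 0.186 = 4.09 × 10^-3 mol
From the 1:2 ratio, n(As2O3) in each aliquot = 1/2 × 4.09 × 10^-3 = 2.05 × 10^-3 mol
n(As2O3) in the whole flask = 2.05 × 10^-3 × 100.0/25.0 = 8.18 × 10^-3 mol
mass of As2O3 = 8.18 × 10^-3 × 197.84 = 1.62 g
% As2O3 = 1.62 / 1.95 × 100 = 83.0 %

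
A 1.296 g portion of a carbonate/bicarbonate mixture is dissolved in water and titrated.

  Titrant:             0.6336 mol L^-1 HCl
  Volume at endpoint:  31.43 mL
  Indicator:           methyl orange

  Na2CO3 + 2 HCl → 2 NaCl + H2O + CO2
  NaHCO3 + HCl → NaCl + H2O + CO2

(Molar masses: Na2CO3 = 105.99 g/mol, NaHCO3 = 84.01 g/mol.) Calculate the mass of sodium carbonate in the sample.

n(HCl) = 0.03143 × 0.6336 = 0.01991 mol
Let x = n(Na2CO3), y = n(NaHCO3).
Titrant: 2x + 1y = 0.01991;  mass: 105.99x + 84.01y = 1.296
Solving, x = 6.077 × 10^-3 mol, y = 7.759 × 10^-3 mol
mass of Na2CO3 = 6.077 × 10^-3 × 105.99 = 0.6441 g

0.6441 g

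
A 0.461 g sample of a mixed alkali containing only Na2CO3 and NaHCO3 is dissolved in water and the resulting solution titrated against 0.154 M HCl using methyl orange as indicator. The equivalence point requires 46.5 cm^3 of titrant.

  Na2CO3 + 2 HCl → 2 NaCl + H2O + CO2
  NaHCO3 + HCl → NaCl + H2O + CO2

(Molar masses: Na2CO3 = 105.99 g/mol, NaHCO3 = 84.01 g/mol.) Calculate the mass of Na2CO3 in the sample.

0.240 g

n(HCl) = 0.0465 × 0.154 = 7.16 × 10^-3 mol
Let x = n(Na2CO3), y = n(NaHCO3).
Titrant: 2x + 1y = 7.16 × 10^-3;  mass: 105.99x + 84.01y = 0.461
Solving, x = 2.27 × 10^-3 mol, y = 2.63 × 10^-3 mol
mass of Na2CO3 = 2.27 × 10^-3 × 105.99 = 0.240 g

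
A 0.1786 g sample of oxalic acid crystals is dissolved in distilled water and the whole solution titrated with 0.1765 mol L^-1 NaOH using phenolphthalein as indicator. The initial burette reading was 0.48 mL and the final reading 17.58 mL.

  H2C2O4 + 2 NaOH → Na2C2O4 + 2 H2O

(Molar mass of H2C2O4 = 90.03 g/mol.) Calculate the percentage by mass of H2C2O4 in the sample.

76.07 %

n(NaOH) = 0.01710 L × 0.1765 mol/L = 3.018 × 10^-3 mol
From the 1:2 ratio, n(H2C2O4) = 1/2 × 3.018 × 10^-3 = 1.509 × 10^-3 mol
mass of H2C2O4 = 1.509 × 10^-3 × 90.03 g/mol = 0.1359 g
% H2C2O4 = 0.1359 / 0.1786 × 100 = 76.07 %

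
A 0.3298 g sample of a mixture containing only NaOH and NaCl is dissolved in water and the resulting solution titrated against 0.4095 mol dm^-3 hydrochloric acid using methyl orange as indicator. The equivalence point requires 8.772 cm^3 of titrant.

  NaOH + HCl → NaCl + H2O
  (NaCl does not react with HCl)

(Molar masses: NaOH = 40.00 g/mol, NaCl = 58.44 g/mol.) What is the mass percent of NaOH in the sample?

43.57 %

n(HCl) = 0.008772 × 0.4095 = 3.592 × 10^-3 mol
Let x = n(NaOH), y = n(NaCl).
Titrant: 1x = 3.592 × 10^-3;  mass: 40.00x + 58.44y = 0.3298
Solving, x = 3.592 × 10^-3 mol, y = 3.185 × 10^-3 mol
mass of NaOH = 3.592 × 10^-3 × 40.00 = 0.1437 g
% NaOH = 0.1437 / 0.3298 × 100 = 43.57 %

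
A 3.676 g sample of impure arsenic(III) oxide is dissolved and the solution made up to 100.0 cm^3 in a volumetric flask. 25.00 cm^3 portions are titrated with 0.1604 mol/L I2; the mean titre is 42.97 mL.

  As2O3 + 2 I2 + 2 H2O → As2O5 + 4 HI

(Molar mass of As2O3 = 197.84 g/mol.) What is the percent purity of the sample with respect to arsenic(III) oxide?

74.19 %

n(I2) per titration = 0.04297 × 0.1604 = 6.892 × 10^-3 mol
From the 1:2 ratio, n(As2O3) in each aliquot = 1/2 × 6.892 × 10^-3 = 3.446 × 10^-3 mol
n(As2O3) in the whole flask = 3.446 × 10^-3 × 100.0/25.00 = 0.01378 mol
mass of As2O3 = 0.01378 × 197.84 = 2.727 g
% As2O3 = 2.727 / 3.676 × 100 = 74.19 %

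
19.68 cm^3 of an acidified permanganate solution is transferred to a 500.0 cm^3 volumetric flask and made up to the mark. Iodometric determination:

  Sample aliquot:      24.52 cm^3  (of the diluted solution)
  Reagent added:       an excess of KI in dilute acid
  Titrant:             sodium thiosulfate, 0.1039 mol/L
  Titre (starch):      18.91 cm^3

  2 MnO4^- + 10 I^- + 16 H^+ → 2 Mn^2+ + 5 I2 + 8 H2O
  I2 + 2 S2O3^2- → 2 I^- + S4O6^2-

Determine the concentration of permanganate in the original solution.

0.4072 mol/L

n(S2O3^2-) = 0.01891 × 0.1039 = 1.965 × 10^-3 mol
n(I2) = n(S2O3^2-)/2 = 9.824 × 10^-4 mol
From the 2:5 ratio, n(MnO4^-) in the aliquot = 2/5 × 9.824 × 10^-4 = 3.929 × 10^-4 mol
[MnO4^-]_dilute = 3.929 × 10^-4 / 0.02452 = 0.01603 mol/L
[MnO4^-]_original = 0.01603 × 500.0/19.68 = 0.4072 mol/L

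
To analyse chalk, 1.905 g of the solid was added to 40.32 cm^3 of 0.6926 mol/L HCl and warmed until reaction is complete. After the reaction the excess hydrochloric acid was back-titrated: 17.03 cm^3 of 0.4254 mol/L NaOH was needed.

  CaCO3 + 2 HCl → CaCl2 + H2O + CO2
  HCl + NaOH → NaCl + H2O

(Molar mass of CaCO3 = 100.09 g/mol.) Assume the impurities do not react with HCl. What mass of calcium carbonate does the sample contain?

n(HCl) added = 0.04032 × 0.6926 = 0.02793 mol
n(NaOH) used in back-titration = 0.01703 × 0.4254 = 7.245 × 10^-3 mol
n(HCl) left over = 7.245 × 10^-3 mol (1:1 ratio)
n(HCl) consumed by analyte = 0.02793 − 7.245 × 10^-3 = 0.02068 mol
From the 1:2 ratio, n(CaCO3) = 1/2 × 0.02068 = 0.01034 mol
mass of CaCO3 = 0.01034 × 100.09 = 1.035 g

1.035 g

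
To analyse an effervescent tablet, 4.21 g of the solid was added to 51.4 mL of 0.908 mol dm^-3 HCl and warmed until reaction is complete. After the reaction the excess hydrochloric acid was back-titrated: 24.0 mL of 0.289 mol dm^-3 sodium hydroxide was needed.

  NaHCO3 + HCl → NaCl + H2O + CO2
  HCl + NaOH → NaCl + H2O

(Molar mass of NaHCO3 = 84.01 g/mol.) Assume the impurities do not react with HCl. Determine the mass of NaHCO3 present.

n(HCl) added = 0.0514 × 0.908 = 0.0467 mol
n(NaOH) used in back-titration = 0.0240 × 0.289 = 6.94 × 10^-3 mol
n(HCl) left over = 6.94 × 10^-3 mol (1:1 ratio)
n(HCl) consumed by analyte = 0.0467 − 6.94 × 10^-3 = 0.0397 mol
n(NaHCO3) = 0.0397 mol (1:1 ratio)
mass of NaHCO3 = 0.0397 × 84.01 = 3.34 g

3.34 g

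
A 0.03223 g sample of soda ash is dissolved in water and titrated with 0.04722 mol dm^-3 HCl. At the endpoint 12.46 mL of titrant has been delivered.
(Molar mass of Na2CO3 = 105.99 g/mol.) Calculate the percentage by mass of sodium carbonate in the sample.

Na2CO3 + 2 HCl → 2 NaCl + H2O + CO2
n(HCl) = 0.01246 L × 0.04722 mol/L = 5.884 × 10^-4 mol
From the 1:2 ratio, n(Na2CO3) = 1/2 × 5.884 × 10^-4 = 2.942 × 10^-4 mol
mass of Na2CO3 = 2.942 × 10^-4 × 105.99 g/mol = 0.03118 g
% Na2CO3 = 0.03118 / 0.03223 × 100 = 96.74 %

96.74 %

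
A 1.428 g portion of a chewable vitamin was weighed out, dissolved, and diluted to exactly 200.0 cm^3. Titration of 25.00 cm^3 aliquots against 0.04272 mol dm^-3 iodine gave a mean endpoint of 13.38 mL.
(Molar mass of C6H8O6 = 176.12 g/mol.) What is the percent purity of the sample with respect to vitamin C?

56.40 %

C6H8O6 + I2 → C6H6O6 + 2 HI
n(I2) per titration = 0.01338 × 0.04272 = 5.716 × 10^-4 mol
n(C6H8O6) in each aliquot = 5.716 × 10^-4 mol (1:1 ratio)
n(C6H8O6) in the whole flask = 5.716 × 10^-4 × 200.0/25.00 = 4.573 × 10^-3 mol
mass of C6H8O6 = 4.573 × 10^-3 × 176.12 = 0.8054 g
% C6H8O6 = 0.8054 / 1.428 × 100 = 56.40 %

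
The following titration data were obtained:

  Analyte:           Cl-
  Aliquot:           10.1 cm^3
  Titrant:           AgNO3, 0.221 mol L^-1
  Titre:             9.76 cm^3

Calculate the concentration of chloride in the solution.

Ag^+ + Cl^- → AgCl(s)
n(AgNO3) = 0.00976 L × 0.221 mol/L = 2.16 × 10^-3 mol
n(Cl-) = 2.16 × 10^-3 mol (1:1 mole ratio)
[Cl-] = 2.16 × 10^-3 mol / 0.0101 L = 0.214 mol/L

0.214 mol/L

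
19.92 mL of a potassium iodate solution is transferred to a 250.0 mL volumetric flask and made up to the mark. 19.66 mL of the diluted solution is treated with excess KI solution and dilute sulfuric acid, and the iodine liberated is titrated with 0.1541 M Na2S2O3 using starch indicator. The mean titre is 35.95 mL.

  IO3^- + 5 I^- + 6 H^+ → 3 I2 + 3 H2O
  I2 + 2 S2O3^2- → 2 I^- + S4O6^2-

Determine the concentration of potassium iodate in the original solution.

n(S2O3^2-) = 0.03595 × 0.1541 = 5.540 × 10^-3 mol
n(I2) = n(S2O3^2-)/2 = 2.770 × 10^-3 mol
From the 1:3 ratio, n(IO3^-) in the aliquot = 1/3 × 2.770 × 10^-3 = 9.233 × 10^-4 mol
[IO3^-]_dilute = 9.233 × 10^-4 / 0.01966 = 0.04696 mol/L
[IO3^-]_original = 0.04696 × 250.0/19.92 = 0.5894 mol/L

0.5894 M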